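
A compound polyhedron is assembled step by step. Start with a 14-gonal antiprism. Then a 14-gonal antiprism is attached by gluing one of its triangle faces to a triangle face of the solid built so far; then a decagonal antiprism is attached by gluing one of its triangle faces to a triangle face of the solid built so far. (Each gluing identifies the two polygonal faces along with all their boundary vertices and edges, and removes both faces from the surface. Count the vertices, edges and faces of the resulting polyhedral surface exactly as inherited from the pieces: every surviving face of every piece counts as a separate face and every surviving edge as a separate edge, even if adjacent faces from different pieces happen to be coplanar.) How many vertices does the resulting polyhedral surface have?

70

A 14-gonal antiprism: V=28, E=56, F=30.
Attach a 14-gonal antiprism (V=28, E=56, F=30) along a 3-gon: merge 3 vertices and 3 edges, delete both glued faces → V=53, E=109, F=58.
Attach a decagonal antiprism (V=20, E=40, F=22) along a 3-gon: merge 3 vertices and 3 edges, delete both glued faces → V=70, E=146, F=78.
Check: V − E + F = 70 − 146 + 78 = 2.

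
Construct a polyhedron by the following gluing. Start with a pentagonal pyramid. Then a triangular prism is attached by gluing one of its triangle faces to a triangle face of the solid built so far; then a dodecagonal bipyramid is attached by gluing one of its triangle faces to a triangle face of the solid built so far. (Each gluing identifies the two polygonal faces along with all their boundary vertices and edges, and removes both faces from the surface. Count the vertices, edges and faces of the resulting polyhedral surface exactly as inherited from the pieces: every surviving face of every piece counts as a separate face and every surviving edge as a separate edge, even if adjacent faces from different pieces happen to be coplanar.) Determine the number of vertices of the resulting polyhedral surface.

20

A pentagonal pyramid: V=6, E=10, F=6.
Attach a triangular prism (V=6, E=9, F=5) along a 3-gon: merge 3 vertices and 3 edges, delete both glued faces → V=9, E=16, F=9.
Attach a dodecagonal bipyramid (V=14, E=36, F=24) along a 3-gon: merge 3 vertices and 3 edges, delete both glued faces → V=20, E=49, F=31.
Check: V − E + F = 20 − 49 + 31 = 2.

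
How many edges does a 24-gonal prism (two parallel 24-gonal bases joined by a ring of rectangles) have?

A prism on an n-gon has two n-gon bases and n rectangular sides: V = 2·24 = 48, E = 3·24 = 72, F = 24 + 2 = 26.

72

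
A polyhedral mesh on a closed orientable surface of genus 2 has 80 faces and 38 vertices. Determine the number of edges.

120

For a closed orientable surface of genus 2, χ = 2 − 2·2 = -2.
E = V + F − (-2) = 38 + 80 − (-2) = 120.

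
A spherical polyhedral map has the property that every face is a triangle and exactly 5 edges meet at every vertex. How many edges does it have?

Each face has 3 edges and each edge borders two faces, so 2E = 3F.
Each vertex has degree 5, so 5V = 2E and hence V = 3F/5.
Euler: V − E + F = 2 ⇒ (3F/5) − (3F/2) + F = 2.
Multiply by 10: (6 − 15 + 10)F = 20, i.e. 1F = 20.
So F = 20, E = 3·20/2 = 30, V = 3·20/5 = 12.

30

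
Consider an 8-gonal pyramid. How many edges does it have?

16

A pyramid on an n-gon base has one n-gon and n triangles: V = 8 + 1 = 9, E = 2·8 = 16, F = 8 + 1 = 9.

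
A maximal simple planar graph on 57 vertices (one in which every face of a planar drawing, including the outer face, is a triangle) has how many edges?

165

In a plane triangulation 3F = 2E and V − E + F = 2, so E = 3V − 6 = 3·57 − 6 = 165.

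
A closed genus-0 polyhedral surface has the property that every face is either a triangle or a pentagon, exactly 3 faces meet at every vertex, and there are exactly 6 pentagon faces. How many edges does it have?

18

Let x be the number of triangles; then F = 6 + x.
Edge–face incidences: 2E = 5·6 + 3·x = 30 + 3x.
Every vertex has degree 3, so 3V = 2E.
Euler: V − E + F = 2 ⇒ (2E)/3 − E + (6 + x) = 2.
Multiply by 6: 2·(2E) − 3·(2E) + 6·(6 + x) = 12, i.e. 36 + 6x − (30 + 3x) = 12.
Collecting terms: 3x + 6 = 12, so 3x = 6, so x = 2.
Then 2E = 30 + 3·2 = 36, so E = 18, V = 2E/3 = 12, F = 6 + 2 = 8.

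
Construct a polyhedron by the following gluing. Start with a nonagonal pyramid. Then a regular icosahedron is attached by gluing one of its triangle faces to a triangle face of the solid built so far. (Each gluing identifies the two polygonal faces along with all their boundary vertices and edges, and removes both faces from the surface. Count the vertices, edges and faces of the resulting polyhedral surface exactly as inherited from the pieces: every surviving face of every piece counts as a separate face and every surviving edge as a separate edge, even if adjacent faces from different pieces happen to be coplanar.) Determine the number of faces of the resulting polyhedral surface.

28

A nonagonal pyramid: V=10, E=18, F=10.
Attach a regular icosahedron (V=12, E=30, F=20) along a 3-gon: merge 3 vertices and 3 edges, delete both glued faces → V=19, E=45, F=28.
Check: V − E + F = 19 − 45 + 28 = 2.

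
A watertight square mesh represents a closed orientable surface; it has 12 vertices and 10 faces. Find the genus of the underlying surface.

Every face is a square, so 2E = 4·10 = 40, giving E = 20.
χ = V − E + F = 12 − 20 + 10 = 2.
For a closed orientable surface χ = 2 − 2g, so g = (2 − (2))/2 = 0.

0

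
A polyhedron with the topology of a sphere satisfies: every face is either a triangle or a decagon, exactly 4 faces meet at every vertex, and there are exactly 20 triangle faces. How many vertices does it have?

20

Let x be the number of decagons; then F = 20 + x.
Edge–face incidences: 2E = 3·20 + 10·x = 60 + 10x.
Every vertex has degree 4, so 4V = 2E.
Euler: V − E + F = 2 ⇒ (2E)/4 − E + (20 + x) = 2.
Multiply by 8: 2·(2E) − 4·(2E) + 8·(20 + x) = 16, i.e. 160 + 8x − 2·(60 + 10x) = 16.
Collecting terms: −12x + 40 = 16, so −12x = −24, so x = 2.
Then 2E = 60 + 10·2 = 80, so E = 40, V = 2E/4 = 20, F = 20 + 2 = 22.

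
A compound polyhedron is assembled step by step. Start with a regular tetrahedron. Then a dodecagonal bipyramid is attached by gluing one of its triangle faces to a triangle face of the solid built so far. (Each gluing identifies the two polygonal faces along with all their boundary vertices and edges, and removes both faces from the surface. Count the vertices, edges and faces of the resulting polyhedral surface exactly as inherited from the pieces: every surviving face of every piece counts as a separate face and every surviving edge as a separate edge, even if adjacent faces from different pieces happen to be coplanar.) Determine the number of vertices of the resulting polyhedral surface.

15

A regular tetrahedron: V=4, E=6, F=4.
Attach a dodecagonal bipyramid (V=14, E=36, F=24) along a 3-gon: merge 3 vertices and 3 edges, delete both glued faces → V=15, E=39, F=26.
Check: V − E + F = 15 − 39 + 26 = 2.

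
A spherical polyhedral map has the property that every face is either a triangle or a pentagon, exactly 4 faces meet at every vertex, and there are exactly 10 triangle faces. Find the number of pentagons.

Let x be the number of pentagons; then F = 10 + x.
Edge–face incidences: 2E = 3·10 + 5·x = 30 + 5x.
Every vertex has degree 4, so 4V = 2E.
Euler: V − E + F = 2 ⇒ (2E)/4 − E + (10 + x) = 2.
Multiply by 8: 2·(2E) − 4·(2E) + 8·(10 + x) = 16, i.e. 80 + 8x − 2·(30 + 5x) = 16.
Collecting terms: −2x + 20 = 16, so −2x = −4, so x = 2.
Then 2E = 30 + 5·2 = 40, so E = 20, V = 2E/4 = 10, F = 10 + 2 = 12.

2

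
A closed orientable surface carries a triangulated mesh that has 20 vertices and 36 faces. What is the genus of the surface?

0

Every face is a triangle, so 2E = 3·36 = 108, giving E = 54.
χ = V − E + F = 20 − 54 + 36 = 2.
For a closed orientable surface χ = 2 − 2g, so g = (2 − (2))/2 = 0.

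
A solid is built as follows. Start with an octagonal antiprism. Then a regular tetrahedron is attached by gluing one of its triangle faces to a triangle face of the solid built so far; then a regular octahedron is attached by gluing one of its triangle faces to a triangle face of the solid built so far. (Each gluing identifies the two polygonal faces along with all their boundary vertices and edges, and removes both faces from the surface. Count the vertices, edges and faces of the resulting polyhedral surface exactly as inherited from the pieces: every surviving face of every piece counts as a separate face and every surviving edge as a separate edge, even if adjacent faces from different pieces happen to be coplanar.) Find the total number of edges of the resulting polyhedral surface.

An octagonal antiprism: V=16, E=32, F=18.
Attach a regular tetrahedron (V=4, E=6, F=4) along a 3-gon: merge 3 vertices and 3 edges, delete both glued faces → V=17, E=35, F=20.
Attach a regular octahedron (V=6, E=12, F=8) along a 3-gon: merge 3 vertices and 3 edges, delete both glued faces → V=20, E=44, F=26.
Check: V − E + F = 20 − 44 + 26 = 2.

44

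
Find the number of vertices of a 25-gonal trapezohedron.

52

The n-trapezohedron (dual of the n-antiprism) has V = 2·25 + 2 = 52, E = 4·25 = 100, F = 2·25 = 50.
Check: V − E + F = 52 − 100 + 50 = 2.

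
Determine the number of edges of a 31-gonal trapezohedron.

124

The n-trapezohedron (dual of the n-antiprism) has V = 2·31 + 2 = 64, E = 4·31 = 124, F = 2·31 = 62.
Check: V − E + F = 64 − 124 + 62 = 2.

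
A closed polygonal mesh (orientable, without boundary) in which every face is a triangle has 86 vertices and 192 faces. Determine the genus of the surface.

6

Every face is a triangle, so 2E = 3·192 = 576, giving E = 288.
χ = V − E + F = 86 − 288 + 192 = -10.
For a closed orientable surface χ = 2 − 2g, so g = (2 − (-10))/2 = 6.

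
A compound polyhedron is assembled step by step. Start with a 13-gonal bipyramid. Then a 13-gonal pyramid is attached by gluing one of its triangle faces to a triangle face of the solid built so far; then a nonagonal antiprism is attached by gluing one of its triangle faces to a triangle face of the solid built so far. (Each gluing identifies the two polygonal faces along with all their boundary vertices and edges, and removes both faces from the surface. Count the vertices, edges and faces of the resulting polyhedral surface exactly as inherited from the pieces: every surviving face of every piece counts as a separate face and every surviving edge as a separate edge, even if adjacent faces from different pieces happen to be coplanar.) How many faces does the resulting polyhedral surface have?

A 13-gonal bipyramid: V=15, E=39, F=26.
Attach a 13-gonal pyramid (V=14, E=26, F=14) along a 3-gon: merge 3 vertices and 3 edges, delete both glued faces → V=26, E=62, F=38.
Attach a nonagonal antiprism (V=18, E=36, F=20) along a 3-gon: merge 3 vertices and 3 edges, delete both glued faces → V=41, E=95, F=56.
Check: V − E + F = 41 − 95 + 56 = 2.

56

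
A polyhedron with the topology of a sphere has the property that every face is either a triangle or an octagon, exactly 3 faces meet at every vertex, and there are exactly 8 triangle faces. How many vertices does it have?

Let x be the number of octagons; then F = 8 + x.
Edge–face incidences: 2E = 3·8 + 8·x = 24 + 8x.
Every vertex has degree 3, so 3V = 2E.
Euler: V − E + F = 2 ⇒ (2E)/3 − E + (8 + x) = 2.
Multiply by 6: 2·(2E) − 3·(2E) + 6·(8 + x) = 12, i.e. 48 + 6x − (24 + 8x) = 12.
Collecting terms: −2x + 24 = 12, so −2x = −12, so x = 6.
Then 2E = 24 + 8·6 = 72, so E = 36, V = 2E/3 = 24, F = 8 + 6 = 14.

24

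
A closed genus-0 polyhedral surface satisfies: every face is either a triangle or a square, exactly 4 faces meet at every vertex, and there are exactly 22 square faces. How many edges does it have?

56

Let x be the number of triangles; then F = 22 + x.
Edge–face incidences: 2E = 4·22 + 3·x = 88 + 3x.
Every vertex has degree 4, so 4V = 2E.
Euler: V − E + F = 2 ⇒ (2E)/4 − E + (22 + x) = 2.
Multiply by 8: 2·(2E) − 4·(2E) + 8·(22 + x) = 16, i.e. 176 + 8x − 2·(88 + 3x) = 16.
Collecting terms: 2x = 16, so x = 8.
Then 2E = 88 + 3·8 = 112, so E = 56, V = 2E/4 = 28, F = 22 + 8 = 30.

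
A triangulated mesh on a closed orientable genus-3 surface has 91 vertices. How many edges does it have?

285

χ = 2 − 2·3 = -4, and every face is a triangle so 3F = 2E.
V − E + F = -4 with E = 3F/2 gives 91 − (3/2 − 1)·F = -4, so F = 190 and E = 285.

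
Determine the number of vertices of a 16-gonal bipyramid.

A bipyramid over an n-gon has 2n triangular faces and n + 2 vertices: V = 16 + 2 = 18, E = 3·16 = 48, F = 2·16 = 32.
Check: V − E + F = 18 − 48 + 32 = 2.

18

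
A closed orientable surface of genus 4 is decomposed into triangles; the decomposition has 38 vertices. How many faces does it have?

χ = 2 − 2·4 = -6, and every face is a triangle so 3F = 2E.
V − E + F = -6 with E = 3F/2 gives 38 − (3/2 − 1)·F = -6, so F = 88 and E = 132.

88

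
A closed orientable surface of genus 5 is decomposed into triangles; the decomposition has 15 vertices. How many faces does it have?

χ = 2 − 2·5 = -8, and every face is a triangle so 3F = 2E.
V − E + F = -8 with E = 3F/2 gives 15 − (3/2 − 1)·F = -8, so F = 46 and E = 69.

46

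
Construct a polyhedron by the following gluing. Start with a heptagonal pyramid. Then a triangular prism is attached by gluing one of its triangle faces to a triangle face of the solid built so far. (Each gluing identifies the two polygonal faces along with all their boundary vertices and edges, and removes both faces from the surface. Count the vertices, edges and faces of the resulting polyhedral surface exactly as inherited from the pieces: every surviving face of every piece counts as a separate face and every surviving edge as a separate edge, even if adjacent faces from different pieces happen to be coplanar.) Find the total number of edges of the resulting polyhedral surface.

20

A heptagonal pyramid: V=8, E=14, F=8.
Attach a triangular prism (V=6, E=9, F=5) along a 3-gon: merge 3 vertices and 3 edges, delete both glued faces → V=11, E=20, F=11.
Check: V − E + F = 11 − 20 + 11 = 2.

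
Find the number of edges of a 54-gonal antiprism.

An antiprism on an n-gon has two n-gon caps and 2n triangles: V = 2·54 = 108, E = 4·54 = 216, F = 2·54 + 2 = 110.

216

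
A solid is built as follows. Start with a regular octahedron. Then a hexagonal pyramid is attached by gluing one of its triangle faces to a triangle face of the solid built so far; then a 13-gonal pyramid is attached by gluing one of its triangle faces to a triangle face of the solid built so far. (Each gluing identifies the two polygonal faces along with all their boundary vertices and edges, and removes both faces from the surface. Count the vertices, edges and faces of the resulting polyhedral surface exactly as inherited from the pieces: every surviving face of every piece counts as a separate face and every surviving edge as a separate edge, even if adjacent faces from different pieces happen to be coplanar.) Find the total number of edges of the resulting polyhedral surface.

44

A regular octahedron: V=6, E=12, F=8.
Attach a hexagonal pyramid (V=7, E=12, F=7) along a 3-gon: merge 3 vertices and 3 edges, delete both glued faces → V=10, E=21, F=13.
Attach a 13-gonal pyramid (V=14, E=26, F=14) along a 3-gon: merge 3 vertices and 3 edges, delete both glued faces → V=21, E=44, F=25.
Check: V − E + F = 21 − 44 + 25 = 2.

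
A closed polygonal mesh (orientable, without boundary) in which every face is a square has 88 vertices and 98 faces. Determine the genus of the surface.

6

Every face is a square, so 2E = 4·98 = 392, giving E = 196.
χ = V − E + F = 88 − 196 + 98 = -10.
For a closed orientable surface χ = 2 − 2g, so g = (2 − (-10))/2 = 6.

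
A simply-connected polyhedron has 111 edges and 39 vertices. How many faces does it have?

74

Here V − E + F = 2.
F = 2 − V + E = 2 − 39 + 111 = 74.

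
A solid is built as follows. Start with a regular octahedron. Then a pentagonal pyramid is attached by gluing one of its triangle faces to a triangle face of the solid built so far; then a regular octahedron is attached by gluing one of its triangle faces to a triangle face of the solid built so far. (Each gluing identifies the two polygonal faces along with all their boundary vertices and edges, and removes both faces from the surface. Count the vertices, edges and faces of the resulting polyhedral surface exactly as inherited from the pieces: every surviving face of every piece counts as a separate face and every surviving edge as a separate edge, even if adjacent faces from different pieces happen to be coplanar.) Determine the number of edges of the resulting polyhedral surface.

28

A regular octahedron: V=6, E=12, F=8.
Attach a pentagonal pyramid (V=6, E=10, F=6) along a 3-gon: merge 3 vertices and 3 edges, delete both glued faces → V=9, E=19, F=12.
Attach a regular octahedron (V=6, E=12, F=8) along a 3-gon: merge 3 vertices and 3 edges, delete both glued faces → V=12, E=28, F=18.
Check: V − E + F = 12 − 28 + 18 = 2.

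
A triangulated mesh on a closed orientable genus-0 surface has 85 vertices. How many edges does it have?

χ = 2 − 2·0 = 2, and every face is a triangle so 3F = 2E.
V − E + F = 2 with E = 3F/2 gives 85 − (3/2 − 1)·F = 2, so F = 166 and E = 249.

249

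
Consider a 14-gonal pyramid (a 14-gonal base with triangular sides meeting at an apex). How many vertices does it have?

A pyramid on an n-gon base has one n-gon and n triangles: V = 14 + 1 = 15, E = 2·14 = 28, F = 14 + 1 = 15.
Check: V − E + F = 15 − 28 + 15 = 2.

15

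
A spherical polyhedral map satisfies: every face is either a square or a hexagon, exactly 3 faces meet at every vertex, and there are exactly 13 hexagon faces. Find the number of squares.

Let x be the number of squares; then F = 13 + x.
Edge–face incidences: 2E = 6·13 + 4·x = 78 + 4x.
Every vertex has degree 3, so 3V = 2E.
Euler: V − E + F = 2 ⇒ (2E)/3 − E + (13 + x) = 2.
Multiply by 6: 2·(2E) − 3·(2E) + 6·(13 + x) = 12, i.e. 78 + 6x − (78 + 4x) = 12.
Collecting terms: 2x = 12, so x = 6.
Then 2E = 78 + 4·6 = 102, so E = 51, V = 2E/3 = 34, F = 13 + 6 = 19.

6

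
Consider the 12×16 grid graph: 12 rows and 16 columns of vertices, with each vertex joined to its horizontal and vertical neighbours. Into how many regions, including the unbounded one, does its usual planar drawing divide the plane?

166

The grid has V = 12·16 = 192 vertices and E = 12·15 + 16·11 = 356 edges.
F = 2 − V + E = 2 − 192 + 356 = 166.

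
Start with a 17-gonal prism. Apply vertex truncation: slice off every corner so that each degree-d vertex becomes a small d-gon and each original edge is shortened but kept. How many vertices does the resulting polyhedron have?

102

The base solid has V = 34, E = 51, F = 19.
Truncation replaces each original edge-end by a new vertex, so V′ = 2E = 102.
Each original edge survives, and each old vertex of degree d contributes d new edges; summing degrees gives Σd = 2E, so E′ = E + 2E = 3E = 153.
Each original face survives and each original vertex becomes one new face: F′ = F + V = 53.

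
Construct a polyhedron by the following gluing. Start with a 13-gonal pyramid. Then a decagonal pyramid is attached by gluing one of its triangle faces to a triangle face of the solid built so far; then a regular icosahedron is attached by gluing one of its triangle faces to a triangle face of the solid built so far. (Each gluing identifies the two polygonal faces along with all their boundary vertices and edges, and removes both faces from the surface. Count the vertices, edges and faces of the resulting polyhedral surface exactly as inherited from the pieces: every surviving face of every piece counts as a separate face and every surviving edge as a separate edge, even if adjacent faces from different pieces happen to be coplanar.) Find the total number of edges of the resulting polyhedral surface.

A 13-gonal pyramid: V=14, E=26, F=14.
Attach a decagonal pyramid (V=11, E=20, F=11) along a 3-gon: merge 3 vertices and 3 edges, delete both glued faces → V=22, E=43, F=23.
Attach a regular icosahedron (V=12, E=30, F=20) along a 3-gon: merge 3 vertices and 3 edges, delete both glued faces → V=31, E=70, F=41.
Check: V − E + F = 31 − 70 + 41 = 2.

70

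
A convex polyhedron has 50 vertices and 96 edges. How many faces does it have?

Here V − E + F = 2.
F = 2 − V + E = 2 − 50 + 96 = 48.

48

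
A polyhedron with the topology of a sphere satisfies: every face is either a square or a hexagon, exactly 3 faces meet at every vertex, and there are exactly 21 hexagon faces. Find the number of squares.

Let x be the number of squares; then F = 21 + x.
Edge–face incidences: 2E = 6·21 + 4·x = 126 + 4x.
Every vertex has degree 3, so 3V = 2E.
Euler: V − E + F = 2 ⇒ (2E)/3 − E + (21 + x) = 2.
Multiply by 6: 2·(2E) − 3·(2E) + 6·(21 + x) = 12, i.e. 126 + 6x − (126 + 4x) = 12.
Collecting terms: 2x = 12, so x = 6.
Then 2E = 126 + 4·6 = 150, so E = 75, V = 2E/3 = 50, F = 21 + 6 = 27.

6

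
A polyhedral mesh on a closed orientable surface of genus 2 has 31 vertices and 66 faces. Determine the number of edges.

For a closed orientable surface of genus 2, χ = 2 − 2·2 = -2.
E = V + F − (-2) = 31 + 66 − (-2) = 99.

99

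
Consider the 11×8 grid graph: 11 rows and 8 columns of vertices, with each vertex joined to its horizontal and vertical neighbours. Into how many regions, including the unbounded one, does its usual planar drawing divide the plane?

71

The grid has V = 11·8 = 88 vertices and E = 11·7 + 8·10 = 157 edges.
F = 2 − V + E = 2 − 88 + 157 = 71.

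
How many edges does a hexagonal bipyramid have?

18

A bipyramid over an n-gon has 2n triangular faces and n + 2 vertices: V = 6 + 2 = 8, E = 3·6 = 18, F = 2·6 = 12.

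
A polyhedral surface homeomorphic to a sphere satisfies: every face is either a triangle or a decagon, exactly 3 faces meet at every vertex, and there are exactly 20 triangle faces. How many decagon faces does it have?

Let x be the number of decagons; then F = 20 + x.
Edge–face incidences: 2E = 3·20 + 10·x = 60 + 10x.
Every vertex has degree 3, so 3V = 2E.
Euler: V − E + F = 2 ⇒ (2E)/3 − E + (20 + x) = 2.
Multiply by 6: 2·(2E) − 3·(2E) + 6·(20 + x) = 12, i.e. 120 + 6x − (60 + 10x) = 12.
Collecting terms: −4x + 60 = 12, so −4x = −48, so x = 12.
Then 2E = 60 + 10·12 = 180, so E = 90, V = 2E/3 = 60, F = 20 + 12 = 32.

12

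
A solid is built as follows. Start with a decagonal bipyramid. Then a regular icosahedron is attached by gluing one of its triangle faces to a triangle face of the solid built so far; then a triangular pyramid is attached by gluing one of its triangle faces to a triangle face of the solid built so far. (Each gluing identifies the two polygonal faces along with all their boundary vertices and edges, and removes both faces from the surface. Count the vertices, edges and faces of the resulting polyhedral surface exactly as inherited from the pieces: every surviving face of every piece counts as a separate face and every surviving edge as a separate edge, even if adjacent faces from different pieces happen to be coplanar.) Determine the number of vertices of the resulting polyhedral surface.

A decagonal bipyramid: V=12, E=30, F=20.
Attach a regular icosahedron (V=12, E=30, F=20) along a 3-gon: merge 3 vertices and 3 edges, delete both glued faces → V=21, E=57, F=38.
Attach a triangular pyramid (V=4, E=6, F=4) along a 3-gon: merge 3 vertices and 3 edges, delete both glued faces → V=22, E=60, F=40.
Check: V − E + F = 22 − 60 + 40 = 2.

22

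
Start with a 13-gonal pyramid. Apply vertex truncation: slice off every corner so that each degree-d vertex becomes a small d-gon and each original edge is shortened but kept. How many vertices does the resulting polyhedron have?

52

The base solid has V = 14, E = 26, F = 14.
Truncation replaces each original edge-end by a new vertex, so V′ = 2E = 52.
Each original edge survives, and each old vertex of degree d contributes d new edges; summing degrees gives Σd = 2E, so E′ = E + 2E = 3E = 78.
Each original face survives and each original vertex becomes one new face: F′ = F + V = 28.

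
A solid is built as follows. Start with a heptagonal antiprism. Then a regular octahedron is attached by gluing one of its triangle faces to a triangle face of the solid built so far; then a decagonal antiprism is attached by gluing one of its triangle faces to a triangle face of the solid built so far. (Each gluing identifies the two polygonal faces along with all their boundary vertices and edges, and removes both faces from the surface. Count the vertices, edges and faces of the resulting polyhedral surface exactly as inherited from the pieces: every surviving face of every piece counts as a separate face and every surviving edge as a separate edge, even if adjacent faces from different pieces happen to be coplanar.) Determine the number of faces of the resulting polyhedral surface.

A heptagonal antiprism: V=14, E=28, F=16.
Attach a regular octahedron (V=6, E=12, F=8) along a 3-gon: merge 3 vertices and 3 edges, delete both glued faces → V=17, E=37, F=22.
Attach a decagonal antiprism (V=20, E=40, F=22) along a 3-gon: merge 3 vertices and 3 edges, delete both glued faces → V=34, E=74, F=42.
Check: V − E + F = 34 − 74 + 42 = 2.

42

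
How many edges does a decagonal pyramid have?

A pyramid on an n-gon base has one n-gon and n triangles: V = 10 + 1 = 11, E = 2·10 = 20, F = 10 + 1 = 11.

20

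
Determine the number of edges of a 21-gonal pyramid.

42

A pyramid on an n-gon base has one n-gon and n triangles: V = 21 + 1 = 22, E = 2·21 = 42, F = 21 + 1 = 22.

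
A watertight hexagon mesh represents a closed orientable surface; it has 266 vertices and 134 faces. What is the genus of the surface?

Every face is a hexagon, so 2E = 6·134 = 804, giving E = 402.
χ = V − E + F = 266 − 402 + 134 = -2.
For a closed orientable surface χ = 2 − 2g, so g = (2 − (-2))/2 = 2.

2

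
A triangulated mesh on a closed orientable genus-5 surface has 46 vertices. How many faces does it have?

χ = 2 − 2·5 = -8, and every face is a triangle so 3F = 2E.
V − E + F = -8 with E = 3F/2 gives 46 − (3/2 − 1)·F = -8, so F = 108 and E = 162.

108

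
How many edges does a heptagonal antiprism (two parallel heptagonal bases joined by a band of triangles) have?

An antiprism on an n-gon has two n-gon caps and 2n triangles: V = 2·7 = 14, E = 4·7 = 28, F = 2·7 + 2 = 16.

28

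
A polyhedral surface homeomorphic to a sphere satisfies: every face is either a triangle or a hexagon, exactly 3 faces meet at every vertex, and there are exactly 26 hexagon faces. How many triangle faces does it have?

Let x be the number of triangles; then F = 26 + x.
Edge–face incidences: 2E = 6·26 + 3·x = 156 + 3x.
Every vertex has degree 3, so 3V = 2E.
Euler: V − E + F = 2 ⇒ (2E)/3 − E + (26 + x) = 2.
Multiply by 6: 2·(2E) − 3·(2E) + 6·(26 + x) = 12, i.e. 156 + 6x − (156 + 3x) = 12.
Collecting terms: 3x = 12, so x = 4.
Then 2E = 156 + 3·4 = 168, so E = 84, V = 2E/3 = 56, F = 26 + 4 = 30.

4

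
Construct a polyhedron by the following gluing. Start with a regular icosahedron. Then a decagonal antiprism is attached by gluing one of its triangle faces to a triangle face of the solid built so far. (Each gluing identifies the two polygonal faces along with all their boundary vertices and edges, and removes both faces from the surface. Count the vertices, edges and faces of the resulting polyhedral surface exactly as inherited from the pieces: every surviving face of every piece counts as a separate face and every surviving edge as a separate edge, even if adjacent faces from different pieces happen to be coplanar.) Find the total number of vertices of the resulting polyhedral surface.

29

A regular icosahedron: V=12, E=30, F=20.
Attach a decagonal antiprism (V=20, E=40, F=22) along a 3-gon: merge 3 vertices and 3 edges, delete both glued faces → V=29, E=67, F=40.
Check: V − E + F = 29 − 67 + 40 = 2.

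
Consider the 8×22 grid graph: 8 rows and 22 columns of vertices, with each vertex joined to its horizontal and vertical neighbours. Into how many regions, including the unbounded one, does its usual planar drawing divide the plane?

The grid has V = 8·22 = 176 vertices and E = 8·21 + 22·7 = 322 edges.
F = 2 − V + E = 2 − 176 + 322 = 148.

148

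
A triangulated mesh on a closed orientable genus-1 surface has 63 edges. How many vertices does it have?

21

χ = 2 − 2·1 = 0, and every face is a triangle so 3F = 2E.
F = 2E/3 = 42. Then V = 0 + E − F = 0 + 63 − 42 = 21.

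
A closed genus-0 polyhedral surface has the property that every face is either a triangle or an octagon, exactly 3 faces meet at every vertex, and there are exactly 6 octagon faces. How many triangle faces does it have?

Let x be the number of triangles; then F = 6 + x.
Edge–face incidences: 2E = 8·6 + 3·x = 48 + 3x.
Every vertex has degree 3, so 3V = 2E.
Euler: V − E + F = 2 ⇒ (2E)/3 − E + (6 + x) = 2.
Multiply by 6: 2·(2E) − 3·(2E) + 6·(6 + x) = 12, i.e. 36 + 6x − (48 + 3x) = 12.
Collecting terms: 3x − 12 = 12, so 3x = 24, so x = 8.
Then 2E = 48 + 3·8 = 72, so E = 36, V = 2E/3 = 24, F = 6 + 8 = 14.

8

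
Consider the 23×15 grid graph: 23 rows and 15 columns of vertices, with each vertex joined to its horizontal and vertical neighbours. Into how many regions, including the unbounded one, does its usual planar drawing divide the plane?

The grid has V = 23·15 = 345 vertices and E = 23·14 + 15·22 = 652 edges.
F = 2 − V + E = 2 − 345 + 652 = 309.

309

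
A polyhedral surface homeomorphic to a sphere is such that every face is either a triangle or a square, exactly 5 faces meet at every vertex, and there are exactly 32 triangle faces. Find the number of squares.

Let x be the number of squares; then F = 32 + x.
Edge–face incidences: 2E = 3·32 + 4·x = 96 + 4x.
Every vertex has degree 5, so 5V = 2E.
Euler: V − E + F = 2 ⇒ (2E)/5 − E + (32 + x) = 2.
Multiply by 10: 2·(2E) − 5·(2E) + 10·(32 + x) = 20, i.e. 320 + 10x − 3·(96 + 4x) = 20.
Collecting terms: −2x + 32 = 20, so −2x = −12, so x = 6.
Then 2E = 96 + 4·6 = 120, so E = 60, V = 2E/5 = 24, F = 32 + 6 = 38.

6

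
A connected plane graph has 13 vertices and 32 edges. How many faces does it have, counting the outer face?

21

Euler's formula for a connected plane graph: V − E + F = 2, so F = 2 − 13 + 32 = 21.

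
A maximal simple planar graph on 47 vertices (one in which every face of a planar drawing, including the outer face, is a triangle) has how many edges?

135

In a plane triangulation 3F = 2E and V − E + F = 2, so E = 3V − 6 = 3·47 − 6 = 135.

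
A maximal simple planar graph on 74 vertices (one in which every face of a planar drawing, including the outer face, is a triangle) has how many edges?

216

In a plane triangulation 3F = 2E and V − E + F = 2, so E = 3V − 6 = 3·74 − 6 = 216.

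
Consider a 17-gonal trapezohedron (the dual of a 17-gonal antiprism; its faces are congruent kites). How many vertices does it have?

36

The n-trapezohedron (dual of the n-antiprism) has V = 2·17 + 2 = 36, E = 4·17 = 68, F = 2·17 = 34.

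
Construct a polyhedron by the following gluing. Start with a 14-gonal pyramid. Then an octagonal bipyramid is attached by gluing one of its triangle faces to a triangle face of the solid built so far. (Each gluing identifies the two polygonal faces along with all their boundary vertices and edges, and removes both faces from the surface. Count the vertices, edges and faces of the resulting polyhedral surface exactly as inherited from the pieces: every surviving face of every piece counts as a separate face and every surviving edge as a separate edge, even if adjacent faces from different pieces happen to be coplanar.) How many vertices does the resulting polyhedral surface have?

22

A 14-gonal pyramid: V=15, E=28, F=15.
Attach an octagonal bipyramid (V=10, E=24, F=16) along a 3-gon: merge 3 vertices and 3 edges, delete both glued faces → V=22, E=49, F=29.
Check: V − E + F = 22 − 49 + 29 = 2.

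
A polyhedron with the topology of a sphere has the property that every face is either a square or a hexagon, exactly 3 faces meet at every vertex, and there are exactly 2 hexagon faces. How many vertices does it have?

Let x be the number of squares; then F = 2 + x.
Edge–face incidences: 2E = 6·2 + 4·x = 12 + 4x.
Every vertex has degree 3, so 3V = 2E.
Euler: V − E + F = 2 ⇒ (2E)/3 − E + (2 + x) = 2.
Multiply by 6: 2·(2E) − 3·(2E) + 6·(2 + x) = 12, i.e. 12 + 6x − (12 + 4x) = 12.
Collecting terms: 2x = 12, so x = 6.
Then 2E = 12 + 4·6 = 36, so E = 18, V = 2E/3 = 12, F = 2 + 6 = 8.

12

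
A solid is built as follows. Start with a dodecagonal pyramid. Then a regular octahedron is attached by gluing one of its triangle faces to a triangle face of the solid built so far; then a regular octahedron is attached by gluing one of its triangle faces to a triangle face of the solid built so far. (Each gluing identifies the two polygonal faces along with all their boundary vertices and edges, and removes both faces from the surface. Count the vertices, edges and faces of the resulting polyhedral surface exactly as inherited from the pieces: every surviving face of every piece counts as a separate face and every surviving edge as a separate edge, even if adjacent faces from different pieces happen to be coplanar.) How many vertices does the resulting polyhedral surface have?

19

A dodecagonal pyramid: V=13, E=24, F=13.
Attach a regular octahedron (V=6, E=12, F=8) along a 3-gon: merge 3 vertices and 3 edges, delete both glued faces → V=16, E=33, F=19.
Attach a regular octahedron (V=6, E=12, F=8) along a 3-gon: merge 3 vertices and 3 edges, delete both glued faces → V=19, E=42, F=25.
Check: V − E + F = 19 − 42 + 25 = 2.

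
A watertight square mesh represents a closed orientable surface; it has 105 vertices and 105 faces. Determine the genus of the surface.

Every face is a square, so 2E = 4·105 = 420, giving E = 210.
χ = V − E + F = 105 − 210 + 105 = 0.
For a closed orientable surface χ = 2 − 2g, so g = (2 − (0))/2 = 1.

1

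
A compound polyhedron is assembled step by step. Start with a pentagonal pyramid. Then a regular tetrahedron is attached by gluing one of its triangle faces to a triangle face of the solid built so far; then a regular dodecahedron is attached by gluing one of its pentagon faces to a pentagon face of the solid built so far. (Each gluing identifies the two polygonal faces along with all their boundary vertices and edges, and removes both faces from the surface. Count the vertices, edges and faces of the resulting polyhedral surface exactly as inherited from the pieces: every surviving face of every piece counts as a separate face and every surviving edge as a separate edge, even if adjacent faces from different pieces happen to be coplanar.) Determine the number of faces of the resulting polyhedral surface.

A pentagonal pyramid: V=6, E=10, F=6.
Attach a regular tetrahedron (V=4, E=6, F=4) along a 3-gon: merge 3 vertices and 3 edges, delete both glued faces → V=7, E=13, F=8.
Attach a regular dodecahedron (V=20, E=30, F=12) along a 5-gon: merge 5 vertices and 5 edges, delete both glued faces → V=22, E=38, F=18.
Check: V − E + F = 22 − 38 + 18 = 2.

18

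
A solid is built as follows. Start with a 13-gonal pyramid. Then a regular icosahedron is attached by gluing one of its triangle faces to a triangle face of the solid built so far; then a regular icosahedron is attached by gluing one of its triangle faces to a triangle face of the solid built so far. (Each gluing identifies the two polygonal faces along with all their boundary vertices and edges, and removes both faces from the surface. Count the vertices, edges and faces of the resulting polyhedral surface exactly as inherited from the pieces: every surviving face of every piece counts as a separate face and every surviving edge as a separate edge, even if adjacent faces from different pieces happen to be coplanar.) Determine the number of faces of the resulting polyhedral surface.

A 13-gonal pyramid: V=14, E=26, F=14.
Attach a regular icosahedron (V=12, E=30, F=20) along a 3-gon: merge 3 vertices and 3 edges, delete both glued faces → V=23, E=53, F=32.
Attach a regular icosahedron (V=12, E=30, F=20) along a 3-gon: merge 3 vertices and 3 edges, delete both glued faces → V=32, E=80, F=50.
Check: V − E + F = 32 − 80 + 50 = 2.

50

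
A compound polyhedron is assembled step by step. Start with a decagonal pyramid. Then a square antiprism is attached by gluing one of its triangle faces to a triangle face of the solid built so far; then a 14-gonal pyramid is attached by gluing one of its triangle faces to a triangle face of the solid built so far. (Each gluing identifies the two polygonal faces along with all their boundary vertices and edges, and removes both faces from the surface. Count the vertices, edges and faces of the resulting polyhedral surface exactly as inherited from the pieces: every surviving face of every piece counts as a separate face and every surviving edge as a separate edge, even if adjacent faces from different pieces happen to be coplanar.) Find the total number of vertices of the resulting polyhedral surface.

28

A decagonal pyramid: V=11, E=20, F=11.
Attach a square antiprism (V=8, E=16, F=10) along a 3-gon: merge 3 vertices and 3 edges, delete both glued faces → V=16, E=33, F=19.
Attach a 14-gonal pyramid (V=15, E=28, F=15) along a 3-gon: merge 3 vertices and 3 edges, delete both glued faces → V=28, E=58, F=32.
Check: V − E + F = 28 − 58 + 32 = 2.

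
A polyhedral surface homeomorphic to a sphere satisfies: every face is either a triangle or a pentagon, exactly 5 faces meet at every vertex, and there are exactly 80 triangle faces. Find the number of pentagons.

12

Let x be the number of pentagons; then F = 80 + x.
Edge–face incidences: 2E = 3·80 + 5·x = 240 + 5x.
Every vertex has degree 5, so 5V = 2E.
Euler: V − E + F = 2 ⇒ (2E)/5 − E + (80 + x) = 2.
Multiply by 10: 2·(2E) − 5·(2E) + 10·(80 + x) = 20, i.e. 800 + 10x − 3·(240 + 5x) = 20.
Collecting terms: −5x + 80 = 20, so −5x = −60, so x = 12.
Then 2E = 240 + 5·12 = 300, so E = 150, V = 2E/5 = 60, F = 80 + 12 = 92.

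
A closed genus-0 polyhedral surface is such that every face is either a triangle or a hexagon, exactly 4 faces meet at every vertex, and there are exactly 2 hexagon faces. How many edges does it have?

24

Let x be the number of triangles; then F = 2 + x.
Edge–face incidences: 2E = 6·2 + 3·x = 12 + 3x.
Every vertex has degree 4, so 4V = 2E.
Euler: V − E + F = 2 ⇒ (2E)/4 − E + (2 + x) = 2.
Multiply by 8: 2·(2E) − 4·(2E) + 8·(2 + x) = 16, i.e. 16 + 8x − 2·(12 + 3x) = 16.
Collecting terms: 2x − 8 = 16, so 2x = 24, so x = 12.
Then 2E = 12 + 3·12 = 48, so E = 24, V = 2E/4 = 12, F = 2 + 12 = 14.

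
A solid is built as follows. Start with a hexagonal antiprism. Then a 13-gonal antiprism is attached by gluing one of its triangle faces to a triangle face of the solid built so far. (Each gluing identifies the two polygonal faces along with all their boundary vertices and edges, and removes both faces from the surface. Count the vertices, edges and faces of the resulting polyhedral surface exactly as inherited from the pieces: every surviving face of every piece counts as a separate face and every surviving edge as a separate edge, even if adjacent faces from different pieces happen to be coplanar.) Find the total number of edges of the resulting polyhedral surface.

73

A hexagonal antiprism: V=12, E=24, F=14.
Attach a 13-gonal antiprism (V=26, E=52, F=28) along a 3-gon: merge 3 vertices and 3 edges, delete both glued faces → V=35, E=73, F=40.
Check: V − E + F = 35 − 73 + 40 = 2.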